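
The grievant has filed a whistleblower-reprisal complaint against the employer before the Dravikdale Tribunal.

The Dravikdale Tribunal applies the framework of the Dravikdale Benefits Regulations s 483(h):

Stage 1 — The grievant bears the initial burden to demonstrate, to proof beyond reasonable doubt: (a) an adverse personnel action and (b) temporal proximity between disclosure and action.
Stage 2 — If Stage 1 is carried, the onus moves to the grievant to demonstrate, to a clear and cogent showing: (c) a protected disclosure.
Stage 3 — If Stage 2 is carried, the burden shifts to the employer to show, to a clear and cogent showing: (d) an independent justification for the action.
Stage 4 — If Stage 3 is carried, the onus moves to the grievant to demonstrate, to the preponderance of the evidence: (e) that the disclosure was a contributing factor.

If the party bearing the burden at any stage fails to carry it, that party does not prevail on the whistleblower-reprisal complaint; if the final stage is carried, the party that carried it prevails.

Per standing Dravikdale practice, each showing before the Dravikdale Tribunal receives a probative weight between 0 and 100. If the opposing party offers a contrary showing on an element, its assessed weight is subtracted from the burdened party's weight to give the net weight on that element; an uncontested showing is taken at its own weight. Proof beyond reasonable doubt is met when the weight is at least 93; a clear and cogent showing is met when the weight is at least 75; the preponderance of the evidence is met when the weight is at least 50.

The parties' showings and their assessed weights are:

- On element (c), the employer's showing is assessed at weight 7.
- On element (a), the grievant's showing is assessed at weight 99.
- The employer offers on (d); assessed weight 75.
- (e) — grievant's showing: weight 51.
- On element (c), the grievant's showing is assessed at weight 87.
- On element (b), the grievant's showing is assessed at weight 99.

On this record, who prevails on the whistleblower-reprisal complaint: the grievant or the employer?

Stage 1 (grievant, proof beyond reasonable doubt, weight is at least 93): (a) 99 ≥ 93 — meets; (b) 99 ≥ 93 — meets.
  Stage 1 is satisfied; the grievant continues to bear the burden.
Stage 2 (grievant, a clear and cogent showing, weight is at least 75): (c) net 87−7=80 ≥ 75 — meets.
  All elements met. The burden passes to the employer.
Stage 3 (employer, a clear and cogent showing, weight is at least 75): (d) 75 ≥ 75 — meets.
  Stage 3 is satisfied; the onus moves to the grievant.
Stage 4 (grievant, the preponderance of the evidence, weight is at least 50): (e) 51 ≥ 50 — meets.
  The grievant carries the last stage.
Every stage carried; the grievant prevails.

grievant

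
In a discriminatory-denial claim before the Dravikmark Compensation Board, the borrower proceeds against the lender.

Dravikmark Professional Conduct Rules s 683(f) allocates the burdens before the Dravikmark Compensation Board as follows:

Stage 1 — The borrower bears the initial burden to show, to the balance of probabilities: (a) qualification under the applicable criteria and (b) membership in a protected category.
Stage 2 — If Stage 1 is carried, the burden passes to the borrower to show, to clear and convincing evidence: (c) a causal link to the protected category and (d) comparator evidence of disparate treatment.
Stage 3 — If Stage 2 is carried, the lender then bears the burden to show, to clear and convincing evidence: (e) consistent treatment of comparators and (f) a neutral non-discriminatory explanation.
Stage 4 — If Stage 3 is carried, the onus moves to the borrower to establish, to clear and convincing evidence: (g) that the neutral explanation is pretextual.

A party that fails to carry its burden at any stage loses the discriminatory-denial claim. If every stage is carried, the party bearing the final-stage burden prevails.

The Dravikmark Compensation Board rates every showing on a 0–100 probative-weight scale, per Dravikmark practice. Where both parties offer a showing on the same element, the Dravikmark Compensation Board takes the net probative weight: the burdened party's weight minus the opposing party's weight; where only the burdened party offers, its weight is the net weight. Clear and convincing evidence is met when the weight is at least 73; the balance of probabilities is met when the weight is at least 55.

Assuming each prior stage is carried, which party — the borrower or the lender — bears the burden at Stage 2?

Stage 2's rule assigns the burden to the borrower (to clear and convincing evidence).

borrower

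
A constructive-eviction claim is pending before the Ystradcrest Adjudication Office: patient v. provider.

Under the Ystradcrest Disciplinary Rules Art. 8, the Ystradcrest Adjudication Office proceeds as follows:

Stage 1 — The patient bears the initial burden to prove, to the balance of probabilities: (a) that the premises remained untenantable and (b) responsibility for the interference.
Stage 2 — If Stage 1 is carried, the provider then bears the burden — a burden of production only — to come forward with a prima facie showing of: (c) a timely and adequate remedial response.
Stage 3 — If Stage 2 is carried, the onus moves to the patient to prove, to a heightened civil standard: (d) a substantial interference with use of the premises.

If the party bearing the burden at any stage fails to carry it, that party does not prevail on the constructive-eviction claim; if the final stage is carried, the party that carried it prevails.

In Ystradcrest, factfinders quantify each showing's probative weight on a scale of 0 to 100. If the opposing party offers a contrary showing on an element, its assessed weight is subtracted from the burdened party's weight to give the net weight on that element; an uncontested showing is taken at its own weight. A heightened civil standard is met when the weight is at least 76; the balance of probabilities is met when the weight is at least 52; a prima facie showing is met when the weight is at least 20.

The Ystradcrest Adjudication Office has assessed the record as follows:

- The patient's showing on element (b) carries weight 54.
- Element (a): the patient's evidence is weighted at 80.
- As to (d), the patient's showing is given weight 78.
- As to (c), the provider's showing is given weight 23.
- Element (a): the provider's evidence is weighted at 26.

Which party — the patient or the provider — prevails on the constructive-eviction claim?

At Stage 1 the patient must meet the balance of probabilities (weight is at least 52): on (a) the weight is 80 less the opposing 26 gives net 54, which does reach 52, so (a) meets the standard; on (b) the weight is 54, ≥ 52, so (b) meets the standard.
  All elements met. The burden passes to the provider.
At Stage 2 the provider must meet a prima facie showing (weight is at least 20): on (c) the weight is 23, ≥ 20, so (c) meets the standard.
  The provider carries Stage 2; the patient now bears the burden.
At Stage 3 the patient must meet a heightened civil standard (weight is at least 76): on (d) the weight is 78, ≥ 76, so (d) meets the standard.
  Stage 3 carried; the final stage is satisfied.
All stages carried — the patient prevails.

patient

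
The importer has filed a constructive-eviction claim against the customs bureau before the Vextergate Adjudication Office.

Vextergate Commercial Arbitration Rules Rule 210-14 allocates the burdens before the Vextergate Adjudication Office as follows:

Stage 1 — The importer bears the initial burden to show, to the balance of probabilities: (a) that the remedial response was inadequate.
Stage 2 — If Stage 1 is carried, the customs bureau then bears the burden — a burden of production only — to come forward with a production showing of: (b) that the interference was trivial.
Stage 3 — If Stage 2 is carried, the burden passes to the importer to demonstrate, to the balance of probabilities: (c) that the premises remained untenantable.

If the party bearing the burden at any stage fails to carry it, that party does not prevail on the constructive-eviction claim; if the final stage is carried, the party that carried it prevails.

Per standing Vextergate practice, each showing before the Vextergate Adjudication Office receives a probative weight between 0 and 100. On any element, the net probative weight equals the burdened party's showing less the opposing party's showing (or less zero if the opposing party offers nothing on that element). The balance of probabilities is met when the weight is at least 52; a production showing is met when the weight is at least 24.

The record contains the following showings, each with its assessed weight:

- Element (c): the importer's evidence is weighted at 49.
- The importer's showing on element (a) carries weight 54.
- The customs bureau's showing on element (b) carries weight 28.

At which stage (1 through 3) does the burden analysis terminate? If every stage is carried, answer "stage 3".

stage 3

At Stage 1 the importer must meet the balance of probabilities (weight is at least 52): on (a) the weight is 54, which does reach 52, so (a) meets the standard.
  All elements met. The burden passes to the customs bureau.
At Stage 2 the customs bureau must meet a production showing (weight is at least 24): on (b) the weight is 28, ≥ 24, so (b) meets the standard.
  Stage 2 is satisfied; the onus moves to the importer.
At Stage 3 the importer must meet the balance of probabilities (weight is at least 52): on (c) the weight is 49, < 52, so (c) does not meet the standard.
  Not every element is met, so the importer fails to carry Stage 3.
The customs bureau prevails.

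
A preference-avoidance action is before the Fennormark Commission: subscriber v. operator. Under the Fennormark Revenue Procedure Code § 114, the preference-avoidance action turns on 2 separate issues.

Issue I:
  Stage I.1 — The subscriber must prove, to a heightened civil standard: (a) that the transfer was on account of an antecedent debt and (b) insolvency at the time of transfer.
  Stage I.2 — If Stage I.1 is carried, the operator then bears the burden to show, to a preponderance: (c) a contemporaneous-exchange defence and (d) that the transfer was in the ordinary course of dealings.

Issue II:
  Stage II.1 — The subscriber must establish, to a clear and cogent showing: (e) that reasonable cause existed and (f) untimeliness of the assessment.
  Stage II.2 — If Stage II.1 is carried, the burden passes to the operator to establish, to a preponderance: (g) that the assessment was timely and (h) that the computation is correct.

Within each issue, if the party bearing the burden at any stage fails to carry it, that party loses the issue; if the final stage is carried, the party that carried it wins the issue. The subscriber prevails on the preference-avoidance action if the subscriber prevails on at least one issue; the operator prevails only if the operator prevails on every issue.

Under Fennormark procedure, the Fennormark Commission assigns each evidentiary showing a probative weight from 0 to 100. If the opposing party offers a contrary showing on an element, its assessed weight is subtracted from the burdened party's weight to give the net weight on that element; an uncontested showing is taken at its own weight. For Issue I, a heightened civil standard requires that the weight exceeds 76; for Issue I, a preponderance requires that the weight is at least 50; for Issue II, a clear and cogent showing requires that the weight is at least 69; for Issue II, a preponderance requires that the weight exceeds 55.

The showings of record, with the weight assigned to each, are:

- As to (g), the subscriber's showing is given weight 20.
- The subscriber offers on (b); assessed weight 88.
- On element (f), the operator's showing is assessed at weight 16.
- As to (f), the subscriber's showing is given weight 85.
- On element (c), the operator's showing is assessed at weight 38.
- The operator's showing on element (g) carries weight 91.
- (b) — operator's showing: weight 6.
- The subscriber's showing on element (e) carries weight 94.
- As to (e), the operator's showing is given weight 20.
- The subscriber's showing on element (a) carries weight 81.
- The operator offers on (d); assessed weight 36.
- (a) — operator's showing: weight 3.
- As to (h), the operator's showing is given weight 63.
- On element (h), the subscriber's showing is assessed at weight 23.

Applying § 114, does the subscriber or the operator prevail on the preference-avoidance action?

subscriber

— Issue I —
Stage I.1 — burden on subscriber; standard: a heightened civil standard (weight exceeds 76).
    (a): 81 − 3 = 78 > 76 [met]
    (b): 88 − 6 = 82 > 76 [met]
  The subscriber carries Stage I.1; the operator now bears the burden.
Stage I.2 — burden on operator; standard: a preponderance (weight is at least 50).
    (c): 38 < 50 [not met]
    (d): 36 < 50 [not met]
  The operator does not carry Stage I.2.
The analysis ends at Stage I.2; the subscriber prevails on this issue.
— Issue II —
At Stage II.1 the subscriber must meet a clear and cogent showing (weight is at least 69): on (e) the weight is 94 less the opposing 20 gives net 74, which does reach 69, so (e) meets the standard; on (f) the weight is 85 less the opposing 16 gives net 69, ≥ 69, so (f) meets the standard.
  All elements met. The burden passes to the operator.
At Stage II.2 the operator must meet a preponderance (weight exceeds 55): on (g) the weight is 91 less the opposing 20 gives net 71, > 55, so (g) meets the standard; on (h) the weight is 63 less the opposing 23 gives net 40, ≤ 55, so (h) does not meet the standard.
  The operator does not carry Stage II.2.
The analysis ends at Stage II.2; the subscriber prevails on this issue.
Per-issue: Issue I → subscriber; Issue II → subscriber. The subscriber must prevail on at least one issue; overall, the subscriber prevails.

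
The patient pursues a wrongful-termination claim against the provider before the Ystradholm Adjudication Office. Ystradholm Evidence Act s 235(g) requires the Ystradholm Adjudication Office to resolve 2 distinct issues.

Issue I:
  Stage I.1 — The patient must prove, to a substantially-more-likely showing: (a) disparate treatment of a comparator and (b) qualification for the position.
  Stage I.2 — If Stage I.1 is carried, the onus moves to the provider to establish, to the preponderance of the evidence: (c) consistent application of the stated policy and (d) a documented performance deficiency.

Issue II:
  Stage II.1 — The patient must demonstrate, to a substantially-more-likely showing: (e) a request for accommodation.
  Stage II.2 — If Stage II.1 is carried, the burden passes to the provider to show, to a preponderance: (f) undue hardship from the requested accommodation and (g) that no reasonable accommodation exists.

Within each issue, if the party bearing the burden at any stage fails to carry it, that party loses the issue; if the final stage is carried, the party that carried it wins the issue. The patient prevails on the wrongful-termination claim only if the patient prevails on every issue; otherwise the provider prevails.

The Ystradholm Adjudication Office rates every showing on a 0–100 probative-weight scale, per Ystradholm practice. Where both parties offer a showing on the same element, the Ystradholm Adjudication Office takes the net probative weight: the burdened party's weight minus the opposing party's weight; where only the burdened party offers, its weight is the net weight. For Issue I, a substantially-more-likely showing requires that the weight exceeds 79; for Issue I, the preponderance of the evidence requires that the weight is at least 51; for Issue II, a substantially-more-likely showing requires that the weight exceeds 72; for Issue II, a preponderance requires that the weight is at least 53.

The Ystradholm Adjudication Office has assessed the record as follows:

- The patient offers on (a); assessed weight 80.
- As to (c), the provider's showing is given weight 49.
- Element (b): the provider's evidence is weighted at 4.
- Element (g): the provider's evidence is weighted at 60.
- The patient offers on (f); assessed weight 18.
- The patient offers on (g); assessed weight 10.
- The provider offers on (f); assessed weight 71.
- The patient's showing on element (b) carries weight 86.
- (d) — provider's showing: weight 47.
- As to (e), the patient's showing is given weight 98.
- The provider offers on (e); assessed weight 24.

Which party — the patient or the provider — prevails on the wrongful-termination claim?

patient

— Issue I —
Stage I.1 — burden on patient; standard: a substantially-more-likely showing (weight exceeds 79).
    (a): 80 > 79 [met]
    (b): 86 − 4 = 82 > 79 [met]
  All elements met. The burden passes to the provider.
Stage I.2 — burden on provider; standard: the preponderance of the evidence (weight is at least 51).
    (c): 49 < 51 [not met]
    (d): 47 < 51 [not met]
  Stage I.2 not carried; the provider fails its burden.
The analysis ends at Stage I.2; the patient prevails on this issue.
— Issue II —
Stage II.1 — burden on patient; standard: a substantially-more-likely showing (weight exceeds 72).
    (e): 98 − 24 = 74 > 72 [met]
  The patient carries Stage II.1; the provider now bears the burden.
Stage II.2 — burden on provider; standard: a preponderance (weight is at least 53).
    (f): 71 − 18 = 53 ≥ 53 [met]
    (g): 60 − 10 = 50 < 53 [not met]
  Stage II.2 not carried; the provider fails its burden.
So the patient prevails on this issue.
Per-issue: Issue I → patient; Issue II → patient. The patient must prevail on every issue; overall, the patient prevails.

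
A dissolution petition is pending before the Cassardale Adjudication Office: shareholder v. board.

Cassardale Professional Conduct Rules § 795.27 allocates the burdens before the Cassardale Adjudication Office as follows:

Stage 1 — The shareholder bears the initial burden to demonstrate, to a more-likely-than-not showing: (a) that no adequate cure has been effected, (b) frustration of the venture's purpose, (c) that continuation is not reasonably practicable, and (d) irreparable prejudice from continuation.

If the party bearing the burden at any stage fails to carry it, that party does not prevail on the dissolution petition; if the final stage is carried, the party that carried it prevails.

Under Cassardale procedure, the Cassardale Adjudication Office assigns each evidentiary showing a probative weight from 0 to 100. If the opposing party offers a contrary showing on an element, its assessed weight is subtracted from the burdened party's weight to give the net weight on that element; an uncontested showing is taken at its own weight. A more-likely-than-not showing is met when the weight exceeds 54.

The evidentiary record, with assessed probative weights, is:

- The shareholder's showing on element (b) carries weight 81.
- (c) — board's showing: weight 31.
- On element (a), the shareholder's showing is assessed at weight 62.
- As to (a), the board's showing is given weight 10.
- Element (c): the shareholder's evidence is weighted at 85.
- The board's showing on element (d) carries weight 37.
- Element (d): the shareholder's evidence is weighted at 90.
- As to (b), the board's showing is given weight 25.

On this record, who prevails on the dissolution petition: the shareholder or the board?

At Stage 1 the shareholder must meet a more-likely-than-not showing (weight exceeds 54): on (a) the weight is 62 less the opposing 10 gives net 52, which does not exceed 54, so (a) does not meet the standard; on (b) the weight is 81 less the opposing 25 gives net 56, which does exceed 54, so (b) meets the standard; on (c) the weight is 85 less the opposing 31 gives net 54, ≤ 54, so (c) does not meet the standard; on (d) the weight is 90 less the opposing 37 gives net 53, which does not exceed 54, so (d) does not meet the standard.
  Stage 1 not carried; the shareholder fails its burden.
The board prevails.

board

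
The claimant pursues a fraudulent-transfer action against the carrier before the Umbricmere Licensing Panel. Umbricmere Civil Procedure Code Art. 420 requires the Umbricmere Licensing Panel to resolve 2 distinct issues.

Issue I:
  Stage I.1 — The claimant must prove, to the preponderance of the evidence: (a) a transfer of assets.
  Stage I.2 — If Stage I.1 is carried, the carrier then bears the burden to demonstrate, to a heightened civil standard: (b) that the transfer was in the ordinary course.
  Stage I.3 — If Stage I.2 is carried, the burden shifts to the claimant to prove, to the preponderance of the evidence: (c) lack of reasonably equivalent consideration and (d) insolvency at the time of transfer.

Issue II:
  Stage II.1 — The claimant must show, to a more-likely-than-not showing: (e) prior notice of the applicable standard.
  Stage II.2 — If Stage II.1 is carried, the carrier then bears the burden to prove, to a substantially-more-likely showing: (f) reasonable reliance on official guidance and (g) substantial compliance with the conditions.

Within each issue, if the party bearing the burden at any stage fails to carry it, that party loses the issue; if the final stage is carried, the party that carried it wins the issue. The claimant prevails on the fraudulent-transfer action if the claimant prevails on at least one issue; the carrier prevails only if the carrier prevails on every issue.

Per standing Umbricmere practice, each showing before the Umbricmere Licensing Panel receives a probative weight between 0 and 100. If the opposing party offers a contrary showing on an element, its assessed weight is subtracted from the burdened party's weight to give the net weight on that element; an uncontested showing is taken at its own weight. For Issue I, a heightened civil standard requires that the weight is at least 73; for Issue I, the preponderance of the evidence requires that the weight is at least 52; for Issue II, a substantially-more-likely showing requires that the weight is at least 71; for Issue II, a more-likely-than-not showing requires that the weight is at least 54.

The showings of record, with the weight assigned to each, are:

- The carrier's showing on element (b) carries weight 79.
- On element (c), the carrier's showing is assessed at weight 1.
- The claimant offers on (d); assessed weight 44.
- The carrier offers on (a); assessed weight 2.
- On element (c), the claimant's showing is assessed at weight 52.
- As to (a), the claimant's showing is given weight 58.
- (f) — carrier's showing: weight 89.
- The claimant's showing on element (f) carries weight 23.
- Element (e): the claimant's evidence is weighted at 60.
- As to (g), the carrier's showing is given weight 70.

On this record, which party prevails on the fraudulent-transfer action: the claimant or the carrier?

— Issue I —
Stage I.1 — burden on claimant; standard: the preponderance of the evidence (weight is at least 52).
    (a): 58 − 2 = 56 ≥ 52 [met]
  Stage I.1 carried; the burden shifts to the carrier.
Stage I.2 — burden on carrier; standard: a heightened civil standard (weight is at least 73).
    (b): 79 ≥ 73 [met]
  The carrier carries Stage I.2; the claimant now bears the burden.
Stage I.3 — burden on claimant; standard: the preponderance of the evidence (weight is at least 52).
    (c): 52 − 1 = 51 < 52 [not met]
    (d): 44 < 52 [not met]
  The claimant does not carry Stage I.3.
The carrier prevails on this issue.
— Issue II —
At Stage II.1 the claimant must meet a more-likely-than-not showing (weight is at least 54): on (e) the weight is 60, which does reach 54, so (e) meets the standard.
  The claimant carries Stage II.1; the carrier now bears the burden.
At Stage II.2 the carrier must meet a substantially-more-likely showing (weight is at least 71): on (f) the weight is 89 less the opposing 23 gives net 66, which does not reach 71, so (f) does not meet the standard; on (g) the weight is 70, < 71, so (g) does not meet the standard.
  Stage II.2 not carried; the carrier fails its burden.
So the claimant prevails on this issue.
Per-issue: Issue I → carrier; Issue II → claimant. The claimant must prevail on at least one issue; overall, the claimant prevails.

claimant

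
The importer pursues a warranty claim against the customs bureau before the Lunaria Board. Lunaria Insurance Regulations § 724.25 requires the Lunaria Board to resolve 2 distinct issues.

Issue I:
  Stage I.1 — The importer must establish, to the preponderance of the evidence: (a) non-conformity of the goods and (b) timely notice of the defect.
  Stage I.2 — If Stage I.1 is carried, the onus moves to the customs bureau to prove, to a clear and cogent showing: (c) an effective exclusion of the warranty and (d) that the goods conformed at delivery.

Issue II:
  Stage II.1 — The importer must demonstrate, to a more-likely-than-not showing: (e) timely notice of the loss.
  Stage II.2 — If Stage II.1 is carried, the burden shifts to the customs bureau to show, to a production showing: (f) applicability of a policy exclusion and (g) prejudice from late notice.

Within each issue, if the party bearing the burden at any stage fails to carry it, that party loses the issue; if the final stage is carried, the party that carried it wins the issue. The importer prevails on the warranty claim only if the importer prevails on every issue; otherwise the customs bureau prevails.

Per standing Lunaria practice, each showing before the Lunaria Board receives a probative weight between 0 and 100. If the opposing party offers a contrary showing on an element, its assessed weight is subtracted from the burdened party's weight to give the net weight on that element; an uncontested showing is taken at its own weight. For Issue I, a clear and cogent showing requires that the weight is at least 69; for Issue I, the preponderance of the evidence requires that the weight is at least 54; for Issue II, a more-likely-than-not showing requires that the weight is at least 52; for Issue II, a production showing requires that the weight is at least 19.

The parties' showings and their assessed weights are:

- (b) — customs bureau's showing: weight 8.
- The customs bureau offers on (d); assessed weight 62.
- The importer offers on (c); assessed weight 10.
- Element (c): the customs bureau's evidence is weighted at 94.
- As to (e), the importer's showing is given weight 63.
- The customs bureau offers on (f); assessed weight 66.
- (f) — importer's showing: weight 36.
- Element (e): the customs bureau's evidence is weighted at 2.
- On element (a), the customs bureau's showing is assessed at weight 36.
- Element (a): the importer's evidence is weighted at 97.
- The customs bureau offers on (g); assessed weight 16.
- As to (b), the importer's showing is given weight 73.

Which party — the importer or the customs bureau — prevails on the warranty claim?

importer

— Issue I —
At Stage I.1 the importer must meet the preponderance of the evidence (weight is at least 54): on (a) the weight is 97 less the opposing 36 gives net 61, which does reach 54, so (a) meets the standard; on (b) the weight is 73 less the opposing 8 gives net 65, which does reach 54, so (b) meets the standard.
  Stage I.1 is satisfied; the onus moves to the customs bureau.
At Stage I.2 the customs bureau must meet a clear and cogent showing (weight is at least 69): on (c) the weight is 94 less the opposing 10 gives net 84, which does reach 69, so (c) meets the standard; on (d) the weight is 62, which does not reach 69, so (d) does not meet the standard.
  Not every element is met, so the customs bureau fails to carry Stage I.2.
So the importer prevails on this issue.
— Issue II —
Stage II.1 (importer, a more-likely-than-not showing, weight is at least 52): (e) net 63−2=61 ≥ 52 — meets.
  All elements met. The burden passes to the customs bureau.
Stage II.2 (customs bureau, a production showing, weight is at least 19): (f) net 66−36=30 ≥ 19 — meets; (g) 16 < 19 — fails.
  The customs bureau does not carry Stage II.2.
So the importer prevails on this issue.
Per-issue: Issue I → importer; Issue II → importer. The importer must prevail on every issue; overall, the importer prevails.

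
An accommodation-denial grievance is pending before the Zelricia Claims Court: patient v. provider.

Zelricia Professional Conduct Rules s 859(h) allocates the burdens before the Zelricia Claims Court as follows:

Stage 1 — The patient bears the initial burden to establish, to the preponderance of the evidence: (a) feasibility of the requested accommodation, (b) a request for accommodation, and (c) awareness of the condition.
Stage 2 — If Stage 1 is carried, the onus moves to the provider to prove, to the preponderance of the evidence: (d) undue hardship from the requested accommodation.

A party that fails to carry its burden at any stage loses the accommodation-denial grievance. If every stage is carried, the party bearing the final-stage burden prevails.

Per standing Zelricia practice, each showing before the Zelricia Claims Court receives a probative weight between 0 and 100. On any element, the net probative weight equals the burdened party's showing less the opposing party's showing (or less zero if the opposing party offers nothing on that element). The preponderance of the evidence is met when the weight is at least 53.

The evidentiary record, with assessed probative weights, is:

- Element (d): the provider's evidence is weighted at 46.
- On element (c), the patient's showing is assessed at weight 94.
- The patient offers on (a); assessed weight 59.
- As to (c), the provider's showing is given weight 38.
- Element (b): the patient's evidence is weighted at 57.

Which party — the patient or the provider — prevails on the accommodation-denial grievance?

At Stage 1 the patient must meet the preponderance of the evidence (weight is at least 53): on (a) the weight is 59, which does reach 53, so (a) meets the standard; on (b) the weight is 57, which does reach 53, so (b) meets the standard; on (c) the weight is 94 less the opposing 38 gives net 56, ≥ 53, so (c) meets the standard.
  The patient carries Stage 1; the provider now bears the burden.
At Stage 2 the provider must meet the preponderance of the evidence (weight is at least 53): on (d) the weight is 46, which does not reach 53, so (d) does not meet the standard.
  Not every element is met, so the provider fails to carry Stage 2.
The patient prevails.

patient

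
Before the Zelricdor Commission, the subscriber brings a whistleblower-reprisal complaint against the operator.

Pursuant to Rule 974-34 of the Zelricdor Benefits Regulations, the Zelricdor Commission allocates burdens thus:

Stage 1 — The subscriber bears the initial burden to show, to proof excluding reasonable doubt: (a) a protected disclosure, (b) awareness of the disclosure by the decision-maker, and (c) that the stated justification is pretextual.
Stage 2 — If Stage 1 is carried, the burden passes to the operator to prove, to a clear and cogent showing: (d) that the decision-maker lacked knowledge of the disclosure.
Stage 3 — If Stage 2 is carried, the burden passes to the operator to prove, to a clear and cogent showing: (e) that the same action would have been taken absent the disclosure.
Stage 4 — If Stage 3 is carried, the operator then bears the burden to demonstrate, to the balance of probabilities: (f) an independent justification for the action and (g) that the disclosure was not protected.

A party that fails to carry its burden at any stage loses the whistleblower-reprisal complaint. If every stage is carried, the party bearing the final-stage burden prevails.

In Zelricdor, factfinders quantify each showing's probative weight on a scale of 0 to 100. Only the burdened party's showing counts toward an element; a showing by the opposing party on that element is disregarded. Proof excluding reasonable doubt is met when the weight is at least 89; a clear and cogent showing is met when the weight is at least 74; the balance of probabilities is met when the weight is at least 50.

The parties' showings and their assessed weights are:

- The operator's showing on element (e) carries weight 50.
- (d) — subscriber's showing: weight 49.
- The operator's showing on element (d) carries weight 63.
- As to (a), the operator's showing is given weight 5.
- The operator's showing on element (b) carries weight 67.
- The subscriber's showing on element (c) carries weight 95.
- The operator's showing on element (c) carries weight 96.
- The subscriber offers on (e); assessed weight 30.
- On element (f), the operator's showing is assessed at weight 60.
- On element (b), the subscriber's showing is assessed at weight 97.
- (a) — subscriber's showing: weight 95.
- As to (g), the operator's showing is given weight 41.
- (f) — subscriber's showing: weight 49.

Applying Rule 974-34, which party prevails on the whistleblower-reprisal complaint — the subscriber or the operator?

At Stage 1 the subscriber must meet proof excluding reasonable doubt (weight is at least 89): on (a) the weight is 95 (the operator's 5 is given no effect), which does reach 89, so (a) meets the standard; on (b) the weight is 97 (the operator's 67 is given no effect), which does reach 89, so (b) meets the standard; on (c) the weight is 95 (the operator's 96 is given no effect), which does reach 89, so (c) meets the standard.
  Stage 1 carried; the burden shifts to the operator.
At Stage 2 the operator must meet a clear and cogent showing (weight is at least 74): on (d) the weight is 63 (the subscriber's 49 is given no effect), which does not reach 74, so (d) does not meet the standard.
  Not every element is met, so the operator fails to carry Stage 2.
So the subscriber prevails.

subscriber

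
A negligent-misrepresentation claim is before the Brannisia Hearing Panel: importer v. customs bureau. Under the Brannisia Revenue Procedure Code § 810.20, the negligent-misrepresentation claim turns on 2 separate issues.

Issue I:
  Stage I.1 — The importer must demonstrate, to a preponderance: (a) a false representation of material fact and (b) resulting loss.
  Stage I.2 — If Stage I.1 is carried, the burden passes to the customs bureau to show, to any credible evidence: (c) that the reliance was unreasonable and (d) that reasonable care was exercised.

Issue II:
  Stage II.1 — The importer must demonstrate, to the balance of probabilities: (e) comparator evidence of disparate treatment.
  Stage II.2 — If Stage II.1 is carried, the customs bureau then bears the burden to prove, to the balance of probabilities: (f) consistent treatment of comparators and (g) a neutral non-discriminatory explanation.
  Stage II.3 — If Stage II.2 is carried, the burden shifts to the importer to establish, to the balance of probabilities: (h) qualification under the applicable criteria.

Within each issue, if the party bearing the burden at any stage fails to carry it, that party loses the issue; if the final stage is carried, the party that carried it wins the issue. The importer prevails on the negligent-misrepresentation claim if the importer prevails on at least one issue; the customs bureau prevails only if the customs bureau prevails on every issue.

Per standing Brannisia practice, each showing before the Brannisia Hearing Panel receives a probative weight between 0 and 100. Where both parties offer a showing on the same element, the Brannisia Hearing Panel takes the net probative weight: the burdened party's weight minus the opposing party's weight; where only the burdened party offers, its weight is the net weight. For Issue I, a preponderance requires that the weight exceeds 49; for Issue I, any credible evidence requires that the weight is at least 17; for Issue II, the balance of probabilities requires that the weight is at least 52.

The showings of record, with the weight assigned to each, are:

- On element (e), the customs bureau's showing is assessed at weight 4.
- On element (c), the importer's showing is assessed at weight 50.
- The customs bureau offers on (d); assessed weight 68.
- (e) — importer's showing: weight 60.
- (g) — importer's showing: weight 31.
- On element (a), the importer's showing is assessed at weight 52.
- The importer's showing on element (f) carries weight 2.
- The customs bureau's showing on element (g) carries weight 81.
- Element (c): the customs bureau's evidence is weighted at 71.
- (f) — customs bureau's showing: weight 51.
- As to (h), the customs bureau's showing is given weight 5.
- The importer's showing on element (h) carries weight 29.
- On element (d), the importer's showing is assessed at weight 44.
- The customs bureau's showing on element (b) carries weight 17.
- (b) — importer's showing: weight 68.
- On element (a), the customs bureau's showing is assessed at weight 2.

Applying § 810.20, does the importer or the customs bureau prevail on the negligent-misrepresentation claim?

importer

— Issue I —
Stage I.1 (importer, a preponderance, weight exceeds 49): (a) net 52−2=50 > 49 — meets; (b) net 68−17=51 > 49 — meets.
  Stage I.1 carried; the burden shifts to the customs bureau.
Stage I.2 (customs bureau, any credible evidence, weight is at least 17): (c) net 71−50=21 ≥ 17 — meets; (d) net 68−44=24 ≥ 17 — meets.
  The customs bureau carries the last stage.
With every stage satisfied, the customs bureau prevails on this issue.
— Issue II —
Stage II.1 — burden on importer; standard: the balance of probabilities (weight is at least 52).
    (e): 60 − 4 = 56 ≥ 52 [met]
  Stage II.1 carried; the burden shifts to the customs bureau.
Stage II.2 — burden on customs bureau; standard: the balance of probabilities (weight is at least 52).
    (f): 51 − 2 = 49 < 52 [not met]
    (g): 81 − 31 = 50 < 52 [not met]
  The customs bureau does not carry Stage II.2.
The analysis ends at Stage II.2; the importer prevails on this issue.
Per-issue: Issue I → customs bureau; Issue II → importer. The importer must prevail on at least one issue; overall, the importer prevails.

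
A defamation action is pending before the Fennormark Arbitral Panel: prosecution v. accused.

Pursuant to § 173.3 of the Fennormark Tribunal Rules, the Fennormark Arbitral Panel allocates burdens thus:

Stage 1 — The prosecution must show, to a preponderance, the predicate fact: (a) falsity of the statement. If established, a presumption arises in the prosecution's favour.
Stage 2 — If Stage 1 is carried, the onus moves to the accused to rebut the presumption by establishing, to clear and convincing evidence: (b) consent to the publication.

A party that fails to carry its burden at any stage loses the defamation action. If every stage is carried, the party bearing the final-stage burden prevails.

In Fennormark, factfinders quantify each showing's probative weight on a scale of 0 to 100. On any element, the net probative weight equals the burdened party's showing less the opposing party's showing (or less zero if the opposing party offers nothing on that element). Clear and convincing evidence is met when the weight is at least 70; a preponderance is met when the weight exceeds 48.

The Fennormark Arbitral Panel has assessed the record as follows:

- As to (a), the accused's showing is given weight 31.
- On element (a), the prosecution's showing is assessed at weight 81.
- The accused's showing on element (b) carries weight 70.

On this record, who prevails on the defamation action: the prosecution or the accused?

Stage 1 — burden on prosecution; standard: a preponderance (weight exceeds 48).
    (a): 81 − 31 = 50 > 48 [met]
  Stage 1 carried; the burden shifts to the accused.
Stage 2 — burden on accused; standard: clear and convincing evidence (weight is at least 70).
    (b): 70 ≥ 70 [met]
  The accused carries the last stage.
All stages carried — the accused prevails.

accused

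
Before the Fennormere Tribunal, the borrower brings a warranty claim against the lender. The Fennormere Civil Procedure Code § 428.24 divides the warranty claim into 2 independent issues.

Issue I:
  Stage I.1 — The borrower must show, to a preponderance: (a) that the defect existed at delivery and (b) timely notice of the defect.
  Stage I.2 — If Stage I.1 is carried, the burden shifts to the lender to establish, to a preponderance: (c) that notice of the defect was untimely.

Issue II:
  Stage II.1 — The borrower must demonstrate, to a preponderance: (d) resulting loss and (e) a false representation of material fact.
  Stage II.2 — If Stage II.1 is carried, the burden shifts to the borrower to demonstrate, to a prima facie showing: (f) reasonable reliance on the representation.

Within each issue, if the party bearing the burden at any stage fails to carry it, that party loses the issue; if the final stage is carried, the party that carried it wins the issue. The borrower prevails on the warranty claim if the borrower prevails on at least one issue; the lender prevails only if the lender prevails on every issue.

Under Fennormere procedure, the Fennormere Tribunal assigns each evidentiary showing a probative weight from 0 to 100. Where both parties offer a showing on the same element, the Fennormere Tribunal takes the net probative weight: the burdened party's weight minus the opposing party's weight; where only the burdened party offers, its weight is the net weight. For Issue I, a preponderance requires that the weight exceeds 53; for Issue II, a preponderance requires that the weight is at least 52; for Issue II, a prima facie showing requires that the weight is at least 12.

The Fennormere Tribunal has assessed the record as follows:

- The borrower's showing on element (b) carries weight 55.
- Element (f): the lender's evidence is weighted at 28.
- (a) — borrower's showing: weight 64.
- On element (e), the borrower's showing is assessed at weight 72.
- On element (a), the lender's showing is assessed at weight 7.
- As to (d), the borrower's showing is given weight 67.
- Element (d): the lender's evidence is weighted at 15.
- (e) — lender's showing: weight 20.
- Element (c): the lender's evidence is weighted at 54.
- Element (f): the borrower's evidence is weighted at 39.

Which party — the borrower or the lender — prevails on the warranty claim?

— Issue I —
Stage I.1 — burden on borrower; standard: a preponderance (weight exceeds 53).
    (a): 64 − 7 = 57 > 53 [met]
    (b): 55 > 53 [met]
  Stage I.1 is satisfied; the onus moves to the lender.
Stage I.2 — burden on lender; standard: a preponderance (weight exceeds 53).
    (c): 54 > 53 [met]
  The lender carries the last stage.
All stages carried — the lender prevails on this issue.
— Issue II —
Stage II.1 (borrower, a preponderance, weight is at least 52): (d) net 67−15=52 ≥ 52 — meets; (e) net 72−20=52 ≥ 52 — meets.
  All elements met. The borrower retains the burden for Stage II.2.
Stage II.2 (borrower, a prima facie showing, weight is at least 12): (f) net 39−28=11 < 12 — fails.
  The borrower does not carry Stage II.2.
So the lender prevails on this issue.
Per-issue: Issue I → lender; Issue II → lender. The borrower must prevail on at least one issue; overall, the lender prevails.

lender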